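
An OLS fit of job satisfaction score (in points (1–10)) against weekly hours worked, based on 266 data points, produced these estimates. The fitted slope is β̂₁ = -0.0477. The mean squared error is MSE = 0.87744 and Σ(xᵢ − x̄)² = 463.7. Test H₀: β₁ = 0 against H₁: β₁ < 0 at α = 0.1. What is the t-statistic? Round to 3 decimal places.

SE(β̂₁) = √(MSE/Sₓₓ) = √(0.87744/463.7) = 0.0435001.
t = -0.0477 / 0.0435001 = -1.097.
df = n − 2 = 264.
One-sided p ≈ 0.1369, which is ≥ 0.1, so fail to reject H₀.
The data do not give significant evidence that the true slope on weekly hours worked is negative.

t = -1.097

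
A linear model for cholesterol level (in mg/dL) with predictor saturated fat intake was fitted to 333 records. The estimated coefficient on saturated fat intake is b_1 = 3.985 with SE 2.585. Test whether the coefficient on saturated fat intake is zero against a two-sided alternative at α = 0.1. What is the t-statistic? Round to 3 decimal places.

H₀: β₁ = 0 vs H₁: β₁ ≠ 0.
t = (b_1 − β₁⁰)/SE = 3.985 / 2.585 = 1.542.
df = n − 2 = 333 − 2 = 331.
Two-sided p ≈ 0.1241, which is ≥ 0.1, so fail to reject H₀.
The data do not give significant evidence of an association between saturated fat intake and cholesterol level.

t = 1.542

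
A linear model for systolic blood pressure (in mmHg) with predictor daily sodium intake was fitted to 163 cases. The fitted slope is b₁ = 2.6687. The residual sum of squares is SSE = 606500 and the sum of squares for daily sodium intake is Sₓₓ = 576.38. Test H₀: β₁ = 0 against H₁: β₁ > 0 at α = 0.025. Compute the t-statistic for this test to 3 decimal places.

MSE = SSE/(n − 2) = 606500/161 = 3767.08.
SE(b₁) = √(MSE/Sₓₓ) = √(3767.08/576.38) = 2.55651.
t = 2.6687 / 2.55651 = 1.044.
df = n − 2 = 161.
One-sided p ≈ 0.1491, which is ≥ 0.025, so fail to reject H₀.
The data do not give significant evidence that the true slope on daily sodium intake is positive.

t = 1.044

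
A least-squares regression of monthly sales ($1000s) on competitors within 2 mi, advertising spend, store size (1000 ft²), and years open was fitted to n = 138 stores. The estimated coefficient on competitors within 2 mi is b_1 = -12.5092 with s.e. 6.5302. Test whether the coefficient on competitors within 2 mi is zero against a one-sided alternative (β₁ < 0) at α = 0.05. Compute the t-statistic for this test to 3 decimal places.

H₀: β₁ = 0 vs H₁: β₁ < 0.
t = (b_1 − β₁⁰)/SE = -12.5092 / 6.5302 = -1.916.
df = n − k − 1 = 138 − 4 − 1 = 133.
One-sided p ≈ 0.0288, which is < 0.05, so reject H₀.
There is evidence that the true slope on competitors within 2 mi is negative, holding the other predictors fixed.

t = -1.916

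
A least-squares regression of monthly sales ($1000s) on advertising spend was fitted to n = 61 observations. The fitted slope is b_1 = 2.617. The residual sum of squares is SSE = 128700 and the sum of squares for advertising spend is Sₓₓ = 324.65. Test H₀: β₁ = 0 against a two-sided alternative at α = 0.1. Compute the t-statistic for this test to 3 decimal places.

t = 1.010

MSE = SSE/(n − 2) = 128700/59 = 2181.36.
SE(b_1) = √(MSE/Sₓₓ) = √(2181.36/324.65) = 2.59212.
t = 2.617 / 2.59212 = 1.010.
df = n − 2 = 59.
Two-sided p ≈ 0.3168, which is ≥ 0.1, so fail to reject H₀.
The data do not give significant evidence of an association between advertising spend and monthly sales.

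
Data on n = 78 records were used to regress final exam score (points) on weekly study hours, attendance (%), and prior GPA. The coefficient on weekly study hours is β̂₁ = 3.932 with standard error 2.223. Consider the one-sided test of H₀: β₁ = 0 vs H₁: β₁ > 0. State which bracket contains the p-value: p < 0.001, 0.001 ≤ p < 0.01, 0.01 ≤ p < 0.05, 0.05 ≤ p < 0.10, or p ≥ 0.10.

t = 3.932 / 2.223 = 1.769.
df = n − k − 1 = 78 − 3 − 1 = 74.
One-sided p = P(T_{74} > t) ≈ 0.0405.
So 0.01 ≤ p < 0.05.

0.01 ≤ p < 0.05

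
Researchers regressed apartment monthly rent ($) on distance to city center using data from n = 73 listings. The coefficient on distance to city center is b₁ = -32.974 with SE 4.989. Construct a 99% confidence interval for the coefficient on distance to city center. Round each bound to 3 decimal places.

df = n − 2 = 73 − 2 = 71.
t* = t_{0.005, 71} = 2.646863.
Margin = t* × SE = 2.646863 × 4.989 = 13.20520.
CI: -32.974 ± 13.20520 → (-46.179, -19.769).
With 99% confidence, each one-unit increase in distance to city center is associated with a change of between -46.179 and -19.769 $ in apartment monthly rent.

(-46.179, -19.769)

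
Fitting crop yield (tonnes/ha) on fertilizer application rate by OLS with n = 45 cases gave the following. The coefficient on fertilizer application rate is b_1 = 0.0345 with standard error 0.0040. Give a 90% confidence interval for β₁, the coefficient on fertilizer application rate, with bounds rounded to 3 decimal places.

(0.028, 0.041)

df = n − 2 = 45 − 2 = 43.
t* = t_{0.05, 43} = 1.681071.
Margin = t* × SE = 1.681071 × 0.0040 = 0.00672.
CI: 0.0345 ± 0.00672 → (0.028, 0.041).
With 90% confidence, each one-unit increase in fertilizer application rate is associated with a change of between 0.028 and 0.041 tonnes/ha in crop yield.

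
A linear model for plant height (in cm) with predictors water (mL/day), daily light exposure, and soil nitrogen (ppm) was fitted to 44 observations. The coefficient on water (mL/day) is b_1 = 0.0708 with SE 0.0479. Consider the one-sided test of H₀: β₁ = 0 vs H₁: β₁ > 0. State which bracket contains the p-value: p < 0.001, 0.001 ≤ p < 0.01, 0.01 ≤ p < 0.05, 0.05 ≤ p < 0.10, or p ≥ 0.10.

t = 0.0708 / 0.0479 = 1.478.
df = n − k − 1 = 44 − 3 − 1 = 40.
One-sided p = P(T_{40} > t) ≈ 0.0736.
So 0.05 ≤ p < 0.10.

0.05 ≤ p < 0.10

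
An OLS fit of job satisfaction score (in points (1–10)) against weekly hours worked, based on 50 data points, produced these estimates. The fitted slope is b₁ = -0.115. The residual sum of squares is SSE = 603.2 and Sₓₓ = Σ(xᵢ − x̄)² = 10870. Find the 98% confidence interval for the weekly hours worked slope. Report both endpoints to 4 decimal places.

MSE = SSE/(n − 2) = 603.2/48 = 12.5667.
SE(b₁) = √(MSE/Sₓₓ) = √(12.5667/10870) = 0.0340013.
df = n − 2 = 48.
t* = t_{0.01, 48} = 2.406581.
Margin = t* × SE = 2.406581 × 0.0340013 = 0.081827.
CI: -0.115 ± 0.081827 → (-0.1968, -0.0332).
With 98% confidence, each one-unit increase in weekly hours worked is associated with a change of between -0.1968 and -0.0332 points (1–10) in job satisfaction score.

(-0.1968, -0.0332)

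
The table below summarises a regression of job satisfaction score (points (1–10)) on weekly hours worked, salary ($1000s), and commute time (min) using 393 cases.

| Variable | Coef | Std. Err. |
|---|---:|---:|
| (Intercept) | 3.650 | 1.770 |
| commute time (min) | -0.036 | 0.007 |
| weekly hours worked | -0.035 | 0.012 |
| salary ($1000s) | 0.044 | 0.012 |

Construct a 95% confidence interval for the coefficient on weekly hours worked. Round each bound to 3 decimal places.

(-0.059, -0.011)

Read off: b = -0.035, SE = 0.012 for weekly hours worked.
df = n − k − 1 = 393 − 3 − 1 = 389.
t* = t_{0.025, 389} = 1.966081.
Margin = t* × SE = 1.966081 × 0.012 = 0.02359.
CI: -0.035 ± 0.02359 → (-0.059, -0.011).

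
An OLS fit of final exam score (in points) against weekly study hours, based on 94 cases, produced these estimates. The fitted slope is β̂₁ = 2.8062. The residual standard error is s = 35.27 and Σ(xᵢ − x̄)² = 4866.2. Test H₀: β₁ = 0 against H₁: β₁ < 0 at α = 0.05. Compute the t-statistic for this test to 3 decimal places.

t = 5.550

SE(β̂₁) = s/√Sₓₓ = 35.27/√4866.2 = 0.505604.
t = 2.8062 / 0.505604 = 5.550.
df = n − 2 = 92.
One-sided p ≈ 1.0000, which is ≥ 0.05, so fail to reject H₀.
The data do not give significant evidence that the true slope on weekly study hours is negative.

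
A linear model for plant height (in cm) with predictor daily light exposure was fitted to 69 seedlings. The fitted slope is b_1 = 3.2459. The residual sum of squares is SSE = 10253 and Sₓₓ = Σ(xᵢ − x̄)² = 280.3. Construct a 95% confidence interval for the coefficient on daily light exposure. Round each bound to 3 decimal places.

MSE = SSE/(n − 2) = 10253/67 = 153.03.
SE(b_1) = √(MSE/Sₓₓ) = √(153.03/280.3) = 0.738884.
df = n − 2 = 67.
t* = t_{0.025, 67} = 1.996008.
Margin = t* × SE = 1.996008 × 0.738884 = 1.47482.
CI: 3.2459 ± 1.47482 → (1.771, 4.721).
With 95% confidence, each one-unit increase in daily light exposure is associated with a change of between 1.771 and 4.721 cm in plant height.

(1.771, 4.721)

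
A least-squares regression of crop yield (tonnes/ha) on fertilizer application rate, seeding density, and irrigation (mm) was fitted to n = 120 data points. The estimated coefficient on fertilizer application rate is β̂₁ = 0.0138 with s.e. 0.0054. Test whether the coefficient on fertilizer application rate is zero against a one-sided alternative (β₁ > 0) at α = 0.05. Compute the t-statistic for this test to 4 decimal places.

t = 2.5556

H₀: β₁ = 0 vs H₁: β₁ > 0.
t = (β̂₁ − β₁⁰)/SE = 0.0138 / 0.0054 = 2.5556.
df = n − k − 1 = 120 − 3 − 1 = 116.
One-sided p ≈ 0.0059, which is < 0.05, so reject H₀.
There is evidence that the true slope on fertilizer application rate is positive, holding the other predictors fixed.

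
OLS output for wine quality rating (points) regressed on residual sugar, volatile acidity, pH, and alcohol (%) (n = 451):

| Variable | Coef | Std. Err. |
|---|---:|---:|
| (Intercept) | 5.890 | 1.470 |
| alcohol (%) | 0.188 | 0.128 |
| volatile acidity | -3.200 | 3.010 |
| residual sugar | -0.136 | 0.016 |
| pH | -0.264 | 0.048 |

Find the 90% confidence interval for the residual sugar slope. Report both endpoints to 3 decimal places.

(-0.162, -0.110)

Read off: b = -0.136, SE = 0.016 for residual sugar.
df = n − k − 1 = 451 − 4 − 1 = 446.
t* = t_{0.05, 446} = 1.648277.
Margin = t* × SE = 1.648277 × 0.016 = 0.02637.
CI: -0.136 ± 0.02637 → (-0.162, -0.110).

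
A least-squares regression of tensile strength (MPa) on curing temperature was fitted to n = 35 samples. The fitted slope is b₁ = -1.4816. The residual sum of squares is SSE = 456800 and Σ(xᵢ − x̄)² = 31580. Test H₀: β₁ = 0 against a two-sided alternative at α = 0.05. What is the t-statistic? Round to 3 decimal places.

MSE = SSE/(n − 2) = 456800/33 = 13842.4.
SE(b₁) = √(MSE/Sₓₓ) = √(13842.4/31580) = 0.662064.
t = -1.4816 / 0.662064 = -2.238.
df = n − 2 = 33.
Two-sided p ≈ 0.0321, which is < 0.05, so reject H₀.
There is evidence that curing temperature is associated with tensile strength.

t = -2.238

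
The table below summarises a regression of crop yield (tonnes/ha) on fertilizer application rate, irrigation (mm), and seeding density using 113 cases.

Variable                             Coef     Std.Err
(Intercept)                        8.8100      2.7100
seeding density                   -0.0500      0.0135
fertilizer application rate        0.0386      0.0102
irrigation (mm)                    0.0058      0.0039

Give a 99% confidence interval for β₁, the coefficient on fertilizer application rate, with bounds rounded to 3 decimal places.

(0.012, 0.065)

Read off: b = 0.0386, SE = 0.0102 for fertilizer application rate.
df = n − k − 1 = 113 − 3 − 1 = 109.
t* = t_{0.005, 109} = 2.621688.
Margin = t* × SE = 2.621688 × 0.0102 = 0.02674.
CI: 0.0386 ± 0.02674 → (0.012, 0.065).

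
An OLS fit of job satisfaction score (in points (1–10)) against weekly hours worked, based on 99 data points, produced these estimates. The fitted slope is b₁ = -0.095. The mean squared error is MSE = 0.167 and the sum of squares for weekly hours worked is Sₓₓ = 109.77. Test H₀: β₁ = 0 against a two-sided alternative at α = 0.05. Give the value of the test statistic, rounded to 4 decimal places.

t = -2.4356

SE(b₁) = √(MSE/Sₓₓ) = √(0.167/109.77) = 0.0390047.
t = -0.095 / 0.0390047 = -2.4356.
df = n − 2 = 97.
Two-sided p ≈ 0.0167, which is < 0.05, so reject H₀.
There is evidence that weekly hours worked is associated with job satisfaction score.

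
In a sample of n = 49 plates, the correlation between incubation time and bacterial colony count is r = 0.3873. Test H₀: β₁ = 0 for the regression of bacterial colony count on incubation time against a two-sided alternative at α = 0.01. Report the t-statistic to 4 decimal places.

t = r·√(n − 2)/√(1 − r²) = 0.3873·√47/√0.849999 = 2.8800.
df = n − 2 = 47.
Two-sided p ≈ 0.0060, which is < 0.01, so reject H₀.
There is evidence of a linear association between incubation time and bacterial colony count.

t = 2.8800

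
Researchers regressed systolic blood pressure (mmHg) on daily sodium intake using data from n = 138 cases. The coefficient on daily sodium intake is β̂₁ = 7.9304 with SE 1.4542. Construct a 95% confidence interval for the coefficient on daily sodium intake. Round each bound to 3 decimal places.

df = n − 2 = 138 − 2 = 136.
t* = t_{0.025, 136} = 1.977561.
Margin = t* × SE = 1.977561 × 1.4542 = 2.87577.
CI: 7.9304 ± 2.87577 → (5.055, 10.806).
With 95% confidence, each one-unit increase in daily sodium intake is associated with a change of between 5.055 and 10.806 mmHg in systolic blood pressure.

(5.055, 10.806)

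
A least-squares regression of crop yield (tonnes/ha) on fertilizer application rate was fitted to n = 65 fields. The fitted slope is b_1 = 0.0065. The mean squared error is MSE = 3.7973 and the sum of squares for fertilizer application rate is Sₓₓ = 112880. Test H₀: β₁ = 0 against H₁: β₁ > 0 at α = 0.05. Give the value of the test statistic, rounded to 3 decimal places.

t = 1.121

SE(b_1) = √(MSE/Sₓₓ) = √(3.7973/112880) = 0.00580001.
t = 0.0065 / 0.00580001 = 1.121.
df = n − 2 = 63.
One-sided p ≈ 0.1333, which is ≥ 0.05, so fail to reject H₀.
The data do not give significant evidence that the true slope on fertilizer application rate is positive.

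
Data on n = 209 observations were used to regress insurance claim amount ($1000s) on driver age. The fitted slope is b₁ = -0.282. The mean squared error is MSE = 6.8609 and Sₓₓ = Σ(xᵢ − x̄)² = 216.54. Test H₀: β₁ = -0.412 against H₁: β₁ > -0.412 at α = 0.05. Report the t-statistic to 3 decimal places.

t = 0.730

SE(b₁) = √(MSE/Sₓₓ) = √(6.8609/216.54) = 0.178001.
t = (-0.282 − (-0.412)) / 0.178001 = 0.730.
df = n − 2 = 207.
One-sided p ≈ 0.2330, which is ≥ 0.05, so fail to reject H₀.
The data do not give significant evidence that the true slope on driver age exceeds -0.412 $1000s per unit.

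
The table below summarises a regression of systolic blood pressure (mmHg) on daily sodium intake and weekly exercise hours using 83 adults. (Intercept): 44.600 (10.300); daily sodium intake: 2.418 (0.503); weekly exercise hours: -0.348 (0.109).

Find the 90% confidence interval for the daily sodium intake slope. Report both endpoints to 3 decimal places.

(1.581, 3.255)

Read off: b = 2.418, SE = 0.503 for daily sodium intake.
df = n − k − 1 = 83 − 2 − 1 = 80.
t* = t_{0.05, 80} = 1.664125.
Margin = t* × SE = 1.664125 × 0.503 = 0.83705.
CI: 2.418 ± 0.83705 → (1.581, 3.255).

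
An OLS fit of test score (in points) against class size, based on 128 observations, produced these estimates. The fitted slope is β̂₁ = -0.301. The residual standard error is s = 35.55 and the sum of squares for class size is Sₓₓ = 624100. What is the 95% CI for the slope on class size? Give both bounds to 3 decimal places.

SE(β̂₁) = s/√Sₓₓ = 35.55/√624100 = 0.045.
df = n − 2 = 126.
t* = t_{0.025, 126} = 1.978971.
Margin = t* × SE = 1.978971 × 0.045 = 0.08905.
CI: -0.301 ± 0.08905 → (-0.390, -0.212).
With 95% confidence, each one-unit increase in class size is associated with a change of between -0.390 and -0.212 points in test score.

(-0.390, -0.212)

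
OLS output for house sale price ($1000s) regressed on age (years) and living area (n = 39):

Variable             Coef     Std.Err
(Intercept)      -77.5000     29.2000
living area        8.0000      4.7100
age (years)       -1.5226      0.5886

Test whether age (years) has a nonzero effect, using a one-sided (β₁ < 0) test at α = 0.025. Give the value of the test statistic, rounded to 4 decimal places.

t = -2.5868

Read off: b = -1.5226, SE = 0.5886 for age (years).
H₀: β₁ = 0 vs H₁: β₁ < 0.
t = -1.5226 / 0.5886 = -2.5868.
df = n − k − 1 = 39 − 2 − 1 = 36.
One-sided p ≈ 0.0069, which is < 0.025, so reject H₀.
There is evidence that the true slope on age (years) is negative, holding the other predictors fixed.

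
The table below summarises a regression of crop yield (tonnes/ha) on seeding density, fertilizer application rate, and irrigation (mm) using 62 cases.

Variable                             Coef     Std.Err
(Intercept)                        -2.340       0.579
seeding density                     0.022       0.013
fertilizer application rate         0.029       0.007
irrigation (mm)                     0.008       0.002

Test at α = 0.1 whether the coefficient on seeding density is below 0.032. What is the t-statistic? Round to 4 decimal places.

t = -0.7692

Read off: b = 0.022, SE = 0.013 for seeding density.
H₀: β₁ = 0.032 vs H₁: β₁ < 0.032.
t = (0.022 − 0.032) / 0.013 = -0.7692.
df = n − k − 1 = 62 − 3 − 1 = 58.
One-sided p ≈ 0.2224, which is ≥ 0.1, so fail to reject H₀.
The data do not give significant evidence that the true slope on seeding density is below 0.032 tonnes/ha per unit, holding the other predictors fixed.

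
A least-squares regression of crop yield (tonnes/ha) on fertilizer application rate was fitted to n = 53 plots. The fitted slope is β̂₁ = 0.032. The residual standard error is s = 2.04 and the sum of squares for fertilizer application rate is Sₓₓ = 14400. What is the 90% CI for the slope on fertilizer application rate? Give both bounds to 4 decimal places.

(0.0035, 0.0605)

SE(β̂₁) = s/√Sₓₓ = 2.04/√14400 = 0.017.
df = n − 2 = 51.
t* = t_{0.05, 51} = 1.675285.
Margin = t* × SE = 1.675285 × 0.017 = 0.028480.
CI: 0.032 ± 0.028480 → (0.0035, 0.0605).
With 90% confidence, each one-unit increase in fertilizer application rate is associated with a change of between 0.0035 and 0.0605 tonnes/ha in crop yield.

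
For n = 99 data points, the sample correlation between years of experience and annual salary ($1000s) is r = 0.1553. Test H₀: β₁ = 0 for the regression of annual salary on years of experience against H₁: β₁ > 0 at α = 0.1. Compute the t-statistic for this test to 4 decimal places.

t = 1.5483

t = r·√(n − 2)/√(1 − r²) = 0.1553·√97/√0.975882 = 1.5483.
df = n − 2 = 97.
One-sided p ≈ 0.0624, which is < 0.1, so reject H₀.
There is evidence of a linear association between years of experience and annual salary.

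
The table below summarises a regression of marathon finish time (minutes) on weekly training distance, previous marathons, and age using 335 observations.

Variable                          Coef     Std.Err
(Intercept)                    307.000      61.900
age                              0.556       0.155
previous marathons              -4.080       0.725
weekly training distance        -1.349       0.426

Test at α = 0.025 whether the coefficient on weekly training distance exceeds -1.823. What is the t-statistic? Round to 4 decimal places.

t = 1.1127

Read off: b = -1.349, SE = 0.426 for weekly training distance.
H₀: β₁ = -1.823 vs H₁: β₁ > -1.823.
t = (-1.349 − (-1.823)) / 0.426 = 1.1127.
df = n − k − 1 = 335 − 3 − 1 = 331.
One-sided p ≈ 0.1333, which is ≥ 0.025, so fail to reject H₀.
The data do not give significant evidence that the true slope on weekly training distance exceeds -1.823 minutes per unit, holding the other predictors fixed.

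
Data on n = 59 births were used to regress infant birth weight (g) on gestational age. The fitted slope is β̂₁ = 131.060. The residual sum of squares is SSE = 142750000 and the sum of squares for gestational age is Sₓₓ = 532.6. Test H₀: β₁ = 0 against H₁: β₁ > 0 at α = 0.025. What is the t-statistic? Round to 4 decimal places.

MSE = SSE/(n − 2) = 142750000/57 = 2.50439e+06.
SE(β̂₁) = √(MSE/Sₓₓ) = √(2.50439e+06/532.6) = 68.5725.
t = 131.060 / 68.5725 = 1.9113.
df = n − 2 = 57.
One-sided p ≈ 0.0305, which is ≥ 0.025, so fail to reject H₀.
The data do not give significant evidence that the true slope on gestational age is positive.

t = 1.9113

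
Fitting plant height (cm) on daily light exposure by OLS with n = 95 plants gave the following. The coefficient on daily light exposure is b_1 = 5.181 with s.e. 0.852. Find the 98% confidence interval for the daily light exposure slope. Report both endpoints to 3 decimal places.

df = n − 2 = 95 − 2 = 93.
t* = t_{0.01, 93} = 2.367115.
Margin = t* × SE = 2.367115 × 0.852 = 2.01678.
CI: 5.181 ± 2.01678 → (3.164, 7.198).
With 98% confidence, each one-unit increase in daily light exposure is associated with a change of between 3.164 and 7.198 cm in plant height.

(3.164, 7.198)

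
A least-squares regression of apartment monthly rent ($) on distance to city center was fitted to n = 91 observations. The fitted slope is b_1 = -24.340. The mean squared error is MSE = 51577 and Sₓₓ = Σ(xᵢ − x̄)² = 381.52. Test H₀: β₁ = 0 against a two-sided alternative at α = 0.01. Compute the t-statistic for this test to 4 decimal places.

t = -2.0934

SE(b_1) = √(MSE/Sₓₓ) = √(51577/381.52) = 11.627.
t = -24.340 / 11.627 = -2.0934.
df = n − 2 = 89.
Two-sided p ≈ 0.0392, which is ≥ 0.01, so fail to reject H₀.
The data do not give significant evidence of an association between distance to city center and apartment monthly rent.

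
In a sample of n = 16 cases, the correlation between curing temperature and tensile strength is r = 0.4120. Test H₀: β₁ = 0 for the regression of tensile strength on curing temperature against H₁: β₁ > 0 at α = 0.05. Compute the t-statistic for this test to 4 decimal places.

t = 1.6918

t = r·√(n − 2)/√(1 − r²) = 0.4120·√14/√0.830256 = 1.6918.
df = n − 2 = 14.
One-sided p ≈ 0.0564, which is ≥ 0.05, so fail to reject H₀.
The data do not give significant evidence of a linear association between curing temperature and tensile strength.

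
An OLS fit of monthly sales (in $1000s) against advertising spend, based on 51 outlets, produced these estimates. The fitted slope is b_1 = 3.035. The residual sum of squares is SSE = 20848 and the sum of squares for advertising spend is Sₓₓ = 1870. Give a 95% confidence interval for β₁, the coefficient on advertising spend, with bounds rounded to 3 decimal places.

MSE = SSE/(n − 2) = 20848/49 = 425.469.
SE(b_1) = √(MSE/Sₓₓ) = √(425.469/1870) = 0.476994.
df = n − 2 = 49.
t* = t_{0.025, 49} = 2.009575.
Margin = t* × SE = 2.009575 × 0.476994 = 0.95856.
CI: 3.035 ± 0.95856 → (2.076, 3.994).
With 95% confidence, each one-unit increase in advertising spend is associated with a change of between 2.076 and 3.994 $1000s in monthly sales.

(2.076, 3.994)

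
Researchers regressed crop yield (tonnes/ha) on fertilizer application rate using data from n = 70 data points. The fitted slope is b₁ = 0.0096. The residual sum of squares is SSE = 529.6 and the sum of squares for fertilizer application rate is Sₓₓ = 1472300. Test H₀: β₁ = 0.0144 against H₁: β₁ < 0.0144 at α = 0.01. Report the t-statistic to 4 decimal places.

MSE = SSE/(n − 2) = 529.6/68 = 7.78824.
SE(b₁) = √(MSE/Sₓₓ) = √(7.78824/1472300) = 0.00229997.
t = (0.0096 − 0.0144) / 0.00229997 = -2.0870.
df = n − 2 = 68.
One-sided p ≈ 0.0203, which is ≥ 0.01, so fail to reject H₀.
The data do not give significant evidence that the true slope on fertilizer application rate is below 0.0144 tonnes/ha per unit.

t = -2.0870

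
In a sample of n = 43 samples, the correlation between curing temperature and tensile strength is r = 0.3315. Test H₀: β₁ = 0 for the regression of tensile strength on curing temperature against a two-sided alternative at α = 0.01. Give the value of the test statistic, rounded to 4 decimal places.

t = r·√(n − 2)/√(1 − r²) = 0.3315·√41/√0.890108 = 2.2499.
df = n − 2 = 41.
Two-sided p ≈ 0.0299, which is ≥ 0.01, so fail to reject H₀.
The data do not give significant evidence of a linear association between curing temperature and tensile strength.

t = 2.2499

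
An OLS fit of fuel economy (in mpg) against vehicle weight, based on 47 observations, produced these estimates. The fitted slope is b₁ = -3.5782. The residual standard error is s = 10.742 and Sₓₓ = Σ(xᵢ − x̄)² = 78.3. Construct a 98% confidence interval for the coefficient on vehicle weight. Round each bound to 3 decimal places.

SE(b₁) = s/√Sₓₓ = 10.742/√78.3 = 1.21396.
df = n − 2 = 45.
t* = t_{0.01, 45} = 2.412116.
Margin = t* × SE = 2.412116 × 1.21396 = 2.92821.
CI: -3.5782 ± 2.92821 → (-6.506, -0.650).
With 98% confidence, each one-unit increase in vehicle weight is associated with a change of between -6.506 and -0.650 mpg in fuel economy.

(-6.506, -0.650)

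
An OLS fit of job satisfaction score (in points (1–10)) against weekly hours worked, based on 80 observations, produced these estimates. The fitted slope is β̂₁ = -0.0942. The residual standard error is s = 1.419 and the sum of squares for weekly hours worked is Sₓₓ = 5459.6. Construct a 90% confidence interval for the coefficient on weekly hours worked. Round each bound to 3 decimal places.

SE(β̂₁) = s/√Sₓₓ = 1.419/√5459.6 = 0.0192045.
df = n − 2 = 78.
t* = t_{0.05, 78} = 1.664625.
Margin = t* × SE = 1.664625 × 0.0192045 = 0.03197.
CI: -0.0942 ± 0.03197 → (-0.126, -0.062).
With 90% confidence, each one-unit increase in weekly hours worked is associated with a change of between -0.126 and -0.062 points (1–10) in job satisfaction score.

(-0.126, -0.062)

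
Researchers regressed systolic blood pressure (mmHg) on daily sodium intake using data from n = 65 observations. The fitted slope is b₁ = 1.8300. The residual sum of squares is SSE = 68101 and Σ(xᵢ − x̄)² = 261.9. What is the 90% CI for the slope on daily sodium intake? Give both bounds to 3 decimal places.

(-1.562, 5.222)

MSE = SSE/(n − 2) = 68101/63 = 1080.97.
SE(b₁) = √(MSE/Sₓₓ) = √(1080.97/261.9) = 2.0316.
df = n − 2 = 63.
t* = t_{0.05, 63} = 1.669402.
Margin = t* × SE = 1.669402 × 2.0316 = 3.39156.
CI: 1.8300 ± 3.39156 → (-1.562, 5.222).
With 90% confidence, each one-unit increase in daily sodium intake is associated with a change of between -1.562 and 5.222 mmHg in systolic blood pressure.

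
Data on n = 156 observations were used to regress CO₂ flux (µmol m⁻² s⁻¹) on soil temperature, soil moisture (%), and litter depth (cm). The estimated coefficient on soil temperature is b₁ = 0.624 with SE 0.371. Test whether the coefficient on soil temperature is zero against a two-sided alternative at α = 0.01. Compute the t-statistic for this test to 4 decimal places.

H₀: β₁ = 0 vs H₁: β₁ ≠ 0.
t = (b₁ − β₁⁰)/SE = 0.624 / 0.371 = 1.6819.
df = n − k − 1 = 156 − 3 − 1 = 152.
Two-sided p ≈ 0.0946, which is ≥ 0.01, so fail to reject H₀.
The data do not give significant evidence of an association between soil temperature and CO₂ flux, after adjusting for the other predictors.

t = 1.6819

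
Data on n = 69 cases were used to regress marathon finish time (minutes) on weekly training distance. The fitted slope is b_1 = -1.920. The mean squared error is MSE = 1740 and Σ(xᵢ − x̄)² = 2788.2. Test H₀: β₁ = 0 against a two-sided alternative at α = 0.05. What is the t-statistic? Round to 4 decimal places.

t = -2.4305

SE(b_1) = √(MSE/Sₓₓ) = √(1740/2788.2) = 0.789974.
t = -1.920 / 0.789974 = -2.4305.
df = n − 2 = 67.
Two-sided p ≈ 0.0178, which is < 0.05, so reject H₀.
There is evidence that weekly training distance is associated with marathon finish time.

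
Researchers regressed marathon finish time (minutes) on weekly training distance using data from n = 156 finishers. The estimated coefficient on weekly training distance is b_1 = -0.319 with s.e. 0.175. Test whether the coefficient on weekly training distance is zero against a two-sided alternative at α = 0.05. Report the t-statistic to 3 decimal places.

t = -1.823

H₀: β₁ = 0 vs H₁: β₁ ≠ 0.
t = (b_1 − β₁⁰)/SE = -0.319 / 0.175 = -1.823.
df = n − 2 = 156 − 2 = 154.
Two-sided p ≈ 0.0703, which is ≥ 0.05, so fail to reject H₀.
The data do not give significant evidence of an association between weekly training distance and marathon finish time.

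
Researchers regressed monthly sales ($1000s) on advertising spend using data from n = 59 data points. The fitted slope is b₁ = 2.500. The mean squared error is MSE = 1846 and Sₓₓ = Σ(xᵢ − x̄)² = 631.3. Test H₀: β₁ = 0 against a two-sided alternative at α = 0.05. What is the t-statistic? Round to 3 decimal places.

SE(b₁) = √(MSE/Sₓₓ) = √(1846/631.3) = 1.71001.
t = 2.500 / 1.71001 = 1.462.
df = n − 2 = 57.
Two-sided p ≈ 0.1492, which is ≥ 0.05, so fail to reject H₀.
The data do not give significant evidence of an association between advertising spend and monthly sales.

t = 1.462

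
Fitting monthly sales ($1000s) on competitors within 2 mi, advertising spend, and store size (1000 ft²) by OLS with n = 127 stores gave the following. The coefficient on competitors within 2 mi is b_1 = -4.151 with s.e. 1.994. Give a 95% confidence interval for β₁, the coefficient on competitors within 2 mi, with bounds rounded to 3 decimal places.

df = n − k − 1 = 127 − 3 − 1 = 123.
t* = t_{0.025, 123} = 1.979439.
Margin = t* × SE = 1.979439 × 1.994 = 3.94700.
CI: -4.151 ± 3.94700 → (-8.098, -0.204).
With 95% confidence, each one-unit increase in competitors within 2 mi is associated with a change of between -8.098 and -0.204 $1000s in monthly sales, holding the other predictors fixed.

(-8.098, -0.204)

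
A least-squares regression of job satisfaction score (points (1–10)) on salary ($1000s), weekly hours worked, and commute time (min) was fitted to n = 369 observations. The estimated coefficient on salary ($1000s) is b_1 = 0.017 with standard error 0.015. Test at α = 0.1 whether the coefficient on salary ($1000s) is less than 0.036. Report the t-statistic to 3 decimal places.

t = -1.267

H₀: β₁ = 0.036 vs H₁: β₁ < 0.036.
t = (b_1 − β₁⁰)/SE = (0.017 − 0.036) / 0.015 = -1.267.
df = n − k − 1 = 369 − 3 − 1 = 365.
One-sided p ≈ 0.1030, which is ≥ 0.1, so fail to reject H₀.
The data do not give significant evidence that the true slope on salary ($1000s) is below 0.036 points (1–10) per unit, holding the other predictors fixed.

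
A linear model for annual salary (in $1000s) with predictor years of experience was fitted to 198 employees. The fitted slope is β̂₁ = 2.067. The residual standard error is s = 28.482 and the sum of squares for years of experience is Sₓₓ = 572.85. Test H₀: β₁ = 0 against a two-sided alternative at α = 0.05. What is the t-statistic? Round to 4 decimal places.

SE(β̂₁) = s/√Sₓₓ = 28.482/√572.85 = 1.19001.
t = 2.067 / 1.19001 = 1.7370.
df = n − 2 = 196.
Two-sided p ≈ 0.0840, which is ≥ 0.05, so fail to reject H₀.
The data do not give significant evidence of an association between years of experience and annual salary.

t = 1.7370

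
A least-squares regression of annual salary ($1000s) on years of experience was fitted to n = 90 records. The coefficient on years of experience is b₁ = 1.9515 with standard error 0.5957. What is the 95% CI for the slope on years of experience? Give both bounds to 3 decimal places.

(0.768, 3.135)

df = n − 2 = 90 − 2 = 88.
t* = t_{0.025, 88} = 1.98729.
Margin = t* × SE = 1.98729 × 0.5957 = 1.18383.
CI: 1.9515 ± 1.18383 → (0.768, 3.135).
With 95% confidence, each one-unit increase in years of experience is associated with a change of between 0.768 and 3.135 $1000s in annual salary.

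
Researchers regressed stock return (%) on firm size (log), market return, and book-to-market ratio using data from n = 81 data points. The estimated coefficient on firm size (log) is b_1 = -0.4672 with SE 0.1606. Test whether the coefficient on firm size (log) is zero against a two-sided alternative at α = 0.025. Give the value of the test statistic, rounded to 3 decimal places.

t = -2.909

H₀: β₁ = 0 vs H₁: β₁ ≠ 0.
t = (b_1 − β₁⁰)/SE = -0.4672 / 0.1606 = -2.909.
df = n − k − 1 = 81 − 3 − 1 = 77.
Two-sided p ≈ 0.0047, which is < 0.025, so reject H₀.
There is evidence that firm size (log) is associated with stock return, holding the other predictors fixed.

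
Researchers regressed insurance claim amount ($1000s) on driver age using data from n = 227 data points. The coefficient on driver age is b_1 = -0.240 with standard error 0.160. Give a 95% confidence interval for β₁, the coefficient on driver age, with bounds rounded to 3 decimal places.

df = n − 2 = 227 − 2 = 225.
t* = t_{0.025, 225} = 1.970563.
Margin = t* × SE = 1.970563 × 0.160 = 0.31529.
CI: -0.240 ± 0.31529 → (-0.555, 0.075).
With 95% confidence, each one-unit increase in driver age is associated with a change of between -0.555 and 0.075 $1000s in insurance claim amount.

(-0.555, 0.075)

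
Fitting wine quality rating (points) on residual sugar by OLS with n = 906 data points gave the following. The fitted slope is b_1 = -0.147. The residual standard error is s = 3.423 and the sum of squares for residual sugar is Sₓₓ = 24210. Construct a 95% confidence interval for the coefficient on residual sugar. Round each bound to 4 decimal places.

(-0.1902, -0.1038)

SE(b_1) = s/√Sₓₓ = 3.423/√24210 = 0.0219993.
df = n − 2 = 904.
t* = t_{0.025, 904} = 1.962592.
Margin = t* × SE = 1.962592 × 0.0219993 = 0.043176.
CI: -0.147 ± 0.043176 → (-0.1902, -0.1038).
With 95% confidence, each one-unit increase in residual sugar is associated with a change of between -0.1902 and -0.1038 points in wine quality rating.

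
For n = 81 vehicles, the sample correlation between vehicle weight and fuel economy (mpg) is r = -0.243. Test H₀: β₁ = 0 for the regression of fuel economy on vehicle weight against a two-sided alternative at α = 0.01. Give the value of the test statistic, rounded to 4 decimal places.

t = -2.2266

t = r·√(n − 2)/√(1 − r²) = -0.243·√79/√0.940951 = -2.2266.
df = n − 2 = 79.
Two-sided p ≈ 0.0288, which is ≥ 0.01, so fail to reject H₀.
The data do not give significant evidence of a linear association between vehicle weight and fuel economy.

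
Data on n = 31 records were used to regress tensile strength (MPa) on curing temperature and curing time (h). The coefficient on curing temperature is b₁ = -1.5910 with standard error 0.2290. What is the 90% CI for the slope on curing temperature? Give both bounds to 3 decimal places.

(-1.981, -1.201)

df = n − k − 1 = 31 − 2 − 1 = 28.
t* = t_{0.05, 28} = 1.701131.
Margin = t* × SE = 1.701131 × 0.2290 = 0.38956.
CI: -1.5910 ± 0.38956 → (-1.981, -1.201).
With 90% confidence, each one-unit increase in curing temperature is associated with a change of between -1.981 and -1.201 MPa in tensile strength, holding the other predictors fixed.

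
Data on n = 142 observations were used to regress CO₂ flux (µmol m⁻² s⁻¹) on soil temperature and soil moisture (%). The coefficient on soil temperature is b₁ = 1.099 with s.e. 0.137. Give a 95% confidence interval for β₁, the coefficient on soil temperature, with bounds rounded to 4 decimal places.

df = n − k − 1 = 142 − 2 − 1 = 139.
t* = t_{0.025, 139} = 1.977178.
Margin = t* × SE = 1.977178 × 0.137 = 0.270873.
CI: 1.099 ± 0.270873 → (0.8281, 1.3699).
With 95% confidence, each one-unit increase in soil temperature is associated with a change of between 0.8281 and 1.3699 µmol m⁻² s⁻¹ in CO₂ flux, holding the other predictors fixed.

(0.8281, 1.3699)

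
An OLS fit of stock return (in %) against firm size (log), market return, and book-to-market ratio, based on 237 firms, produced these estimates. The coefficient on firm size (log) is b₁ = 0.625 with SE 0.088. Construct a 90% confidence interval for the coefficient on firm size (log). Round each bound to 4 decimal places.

(0.4797, 0.7703)

df = n − k − 1 = 237 − 3 − 1 = 233.
t* = t_{0.05, 233} = 1.65142.
Margin = t* × SE = 1.65142 × 0.088 = 0.145325.
CI: 0.625 ± 0.145325 → (0.4797, 0.7703).
With 90% confidence, each one-unit increase in firm size (log) is associated with a change of between 0.4797 and 0.7703 % in stock return, holding the other predictors fixed.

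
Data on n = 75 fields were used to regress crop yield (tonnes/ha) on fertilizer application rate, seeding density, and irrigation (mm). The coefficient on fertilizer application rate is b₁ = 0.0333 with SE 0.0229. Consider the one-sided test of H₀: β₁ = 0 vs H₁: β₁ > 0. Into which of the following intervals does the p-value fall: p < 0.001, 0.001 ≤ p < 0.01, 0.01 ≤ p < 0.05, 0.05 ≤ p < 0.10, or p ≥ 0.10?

0.05 ≤ p < 0.10

t = 0.0333 / 0.0229 = 1.454.
df = n − k − 1 = 75 − 3 − 1 = 71.
One-sided p = P(T_{71} > t) ≈ 0.0752.
So 0.05 ≤ p < 0.10.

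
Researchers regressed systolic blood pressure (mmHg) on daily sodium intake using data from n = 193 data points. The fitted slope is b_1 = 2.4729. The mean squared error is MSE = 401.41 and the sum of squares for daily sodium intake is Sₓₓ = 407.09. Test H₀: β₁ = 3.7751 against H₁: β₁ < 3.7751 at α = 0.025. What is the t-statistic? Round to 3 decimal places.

t = -1.311

SE(b_1) = √(MSE/Sₓₓ) = √(401.41/407.09) = 0.992999.
t = (2.4729 − 3.7751) / 0.992999 = -1.311.
df = n − 2 = 191.
One-sided p ≈ 0.0957, which is ≥ 0.025, so fail to reject H₀.
The data do not give significant evidence that the true slope on daily sodium intake is below 3.7751 mmHg per unit.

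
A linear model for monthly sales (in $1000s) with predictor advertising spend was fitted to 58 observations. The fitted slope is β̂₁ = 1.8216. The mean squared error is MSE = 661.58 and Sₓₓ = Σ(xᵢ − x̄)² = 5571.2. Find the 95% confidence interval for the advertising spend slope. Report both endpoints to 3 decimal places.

SE(β̂₁) = √(MSE/Sₓₓ) = √(661.58/5571.2) = 0.344601.
df = n − 2 = 56.
t* = t_{0.025, 56} = 2.003241.
Margin = t* × SE = 2.003241 × 0.344601 = 0.69032.
CI: 1.8216 ± 0.69032 → (1.131, 2.512).
With 95% confidence, each one-unit increase in advertising spend is associated with a change of between 1.131 and 2.512 $1000s in monthly sales.

(1.131, 2.512)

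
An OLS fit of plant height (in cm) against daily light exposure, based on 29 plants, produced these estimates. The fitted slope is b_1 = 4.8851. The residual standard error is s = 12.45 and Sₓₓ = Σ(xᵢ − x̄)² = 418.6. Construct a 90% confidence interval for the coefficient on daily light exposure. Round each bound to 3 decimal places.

(3.849, 5.922)

SE(b_1) = s/√Sₓₓ = 12.45/√418.6 = 0.608513.
df = n − 2 = 27.
t* = t_{0.05, 27} = 1.703288.
Margin = t* × SE = 1.703288 × 0.608513 = 1.03647.
CI: 4.8851 ± 1.03647 → (3.849, 5.922).
With 90% confidence, each one-unit increase in daily light exposure is associated with a change of between 3.849 and 5.922 cm in plant height.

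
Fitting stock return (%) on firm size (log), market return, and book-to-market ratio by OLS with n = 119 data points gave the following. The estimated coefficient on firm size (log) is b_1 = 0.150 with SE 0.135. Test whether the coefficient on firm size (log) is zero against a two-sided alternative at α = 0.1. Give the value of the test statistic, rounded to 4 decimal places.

H₀: β₁ = 0 vs H₁: β₁ ≠ 0.
t = (b_1 − β₁⁰)/SE = 0.150 / 0.135 = 1.1111.
df = n − k − 1 = 119 − 3 − 1 = 115.
Two-sided p ≈ 0.2688, which is ≥ 0.1, so fail to reject H₀.
The data do not give significant evidence of an association between firm size (log) and stock return, after adjusting for the other predictors.

t = 1.1111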